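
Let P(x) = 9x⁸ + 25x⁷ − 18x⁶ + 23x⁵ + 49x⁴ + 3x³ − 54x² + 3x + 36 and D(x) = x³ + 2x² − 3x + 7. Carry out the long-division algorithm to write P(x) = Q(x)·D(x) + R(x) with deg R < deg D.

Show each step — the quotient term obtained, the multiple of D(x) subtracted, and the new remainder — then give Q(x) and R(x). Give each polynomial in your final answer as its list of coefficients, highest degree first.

Q = [9, 7, -5, -9, 3, 5]; R = [8, -3, 1]

Step 1: lead(9x⁸ + 25x⁷ − 18x⁶ + 23x⁵ + 49x⁴ + 3x³ − 54x² + 3x + 36) ÷ lead(D) = 9x⁸ ÷ x³ = 9x⁵. Subtract (9x⁵)·D = 9x⁸ + 18x⁷ − 27x⁶ + 63x⁵. Remainder: 7x⁷ + 9x⁶ − 40x⁵ + 49x⁴ + 3x³ − 54x² + 3x + 36.
Step 2: lead(7x⁷ + 9x⁶ − 40x⁵ + 49x⁴ + 3x³ − 54x² + 3x + 36) ÷ lead(D) = 7x⁷ ÷ x³ = 7x⁴. Subtract (7x⁴)·D = 7x⁷ + 14x⁶ − 21x⁵ + 49x⁴. Remainder: −5x⁶ − 19x⁵ + 3x³ − 54x² + 3x + 36.
Step 3: lead(−5x⁶ − 19x⁵ + 3x³ − 54x² + 3x + 36) ÷ lead(D) = −5x⁶ ÷ x³ = −5x³. Subtract (−5x³)·D = −5x⁶ − 10x⁵ + 15x⁴ − 35x³. Remainder: −9x⁵ − 15x⁴ + 38x³ − 54x² + 3x + 36.
Step 4: lead(−9x⁵ − 15x⁴ + 38x³ − 54x² + 3x + 36) ÷ lead(D) = −9x⁵ ÷ x³ = −9x². Subtract (−9x²)·D = −9x⁵ − 18x⁴ + 27x³ − 63x². Remainder: 3x⁴ + 11x³ + 9x² + 3x + 36.
Step 5: lead(3x⁴ + 11x³ + 9x² + 3x + 36) ÷ lead(D) = 3x⁴ ÷ x³ = 3x. Subtract (3x)·D = 3x⁴ + 6x³ − 9x² + 21x. Remainder: 5x³ + 18x² − 18x + 36.
Step 6: lead(5x³ + 18x² − 18x + 36) ÷ lead(D) = 5x³ ÷ x³ = 5. Subtract (5)·D = 5x³ + 10x² − 15x + 35. Remainder: 8x² − 3x + 1.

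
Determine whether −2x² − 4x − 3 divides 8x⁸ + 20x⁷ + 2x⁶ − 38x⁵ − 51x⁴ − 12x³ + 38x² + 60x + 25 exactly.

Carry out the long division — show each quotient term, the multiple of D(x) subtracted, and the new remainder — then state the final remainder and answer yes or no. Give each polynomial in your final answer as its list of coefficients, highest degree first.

R = [-2], so D(x) is not a factor of P(x). no

Step 1: lead(8x⁸ + 20x⁷ + 2x⁶ − 38x⁵ − 51x⁴ − 12x³ + 38x² + 60x + 25) ÷ lead(D) = 8x⁸ ÷ −2x² = −4x⁶. Subtract (−4x⁶)·D = 8x⁸ + 16x⁷ + 12x⁶. Remainder: 4x⁷ − 10x⁶ − 38x⁵ − 51x⁴ − 12x³ + 38x² + 60x + 25.
Step 2: lead(4x⁷ − 10x⁶ − 38x⁵ − 51x⁴ − 12x³ + 38x² + 60x + 25) ÷ lead(D) = 4x⁷ ÷ −2x² = −2x⁵. Subtract (−2x⁵)·D = 4x⁷ + 8x⁶ + 6x⁵. Remainder: −18x⁶ − 44x⁵ − 51x⁴ − 12x³ + 38x² + 60x + 25.
Step 3: lead(−18x⁶ − 44x⁵ − 51x⁴ − 12x³ + 38x² + 60x + 25) ÷ lead(D) = −18x⁶ ÷ −2x² = 9x⁴. Subtract (9x⁴)·D = −18x⁶ − 36x⁵ − 27x⁴. Remainder: −8x⁵ − 24x⁴ − 12x³ + 38x² + 60x + 25.
Step 4: lead(−8x⁵ − 24x⁴ − 12x³ + 38x² + 60x + 25) ÷ lead(D) = −8x⁵ ÷ −2x² = 4x³. Subtract (4x³)·D = −8x⁵ − 16x⁴ − 12x³. Remainder: −8x⁴ + 38x² + 60x + 25.
Step 5: lead(−8x⁴ + 38x² + 60x + 25) ÷ lead(D) = −8x⁴ ÷ −2x² = 4x². Subtract (4x²)·D = −8x⁴ − 16x³ − 12x². Remainder: 16x³ + 50x² + 60x + 25.
Step 6: lead(16x³ + 50x² + 60x + 25) ÷ lead(D) = 16x³ ÷ −2x² = −8x. Subtract (−8x)·D = 16x³ + 32x² + 24x. Remainder: 18x² + 36x + 25.
Step 7: lead(18x² + 36x + 25) ÷ lead(D) = 18x² ÷ −2x² = −9. Subtract (−9)·D = 18x² + 36x + 27. Remainder: −2.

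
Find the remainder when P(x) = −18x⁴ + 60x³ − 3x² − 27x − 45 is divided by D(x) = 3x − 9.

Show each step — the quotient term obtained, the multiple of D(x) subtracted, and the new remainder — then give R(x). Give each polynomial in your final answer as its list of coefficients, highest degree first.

Step 1: lead(−18x⁴ + 60x³ − 3x² − 27x − 45) ÷ lead(D) = −18x⁴ ÷ 3x = −6x³. Subtract (−6x³)·D = −18x⁴ + 54x³. Remainder: 6x³ − 3x² − 27x − 45.
Step 2: lead(6x³ − 3x² − 27x − 45) ÷ lead(D) = 6x³ ÷ 3x = 2x². Subtract (2x²)·D = 6x³ − 18x². Remainder: 15x² − 27x − 45.
Step 3: lead(15x² − 27x − 45) ÷ lead(D) = 15x² ÷ 3x = 5x. Subtract (5x)·D = 15x² − 45x. Remainder: 18x − 45.
Step 4: lead(18x − 45) ÷ lead(D) = 18x ÷ 3x = 6. Subtract (6)·D = 18x − 54. Remainder: 9.

R = [9]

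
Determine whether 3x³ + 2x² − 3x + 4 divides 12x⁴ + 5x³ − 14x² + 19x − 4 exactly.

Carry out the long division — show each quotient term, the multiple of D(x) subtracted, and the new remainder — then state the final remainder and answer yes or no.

Step 1: lead(12x⁴ + 5x³ − 14x² + 19x − 4) ÷ lead(D) = 12x⁴ ÷ 3x³ = 4x. Subtract (4x)·D = 12x⁴ + 8x³ − 12x² + 16x. Remainder: −3x³ − 2x² + 3x − 4.
Step 2: lead(−3x³ − 2x² + 3x − 4) ÷ lead(D) = −3x³ ÷ 3x³ = −1. Subtract (−1)·D = −3x³ − 2x² + 3x − 4. Remainder: 0.

R(x) = 0, so D(x) is a factor of P(x). yes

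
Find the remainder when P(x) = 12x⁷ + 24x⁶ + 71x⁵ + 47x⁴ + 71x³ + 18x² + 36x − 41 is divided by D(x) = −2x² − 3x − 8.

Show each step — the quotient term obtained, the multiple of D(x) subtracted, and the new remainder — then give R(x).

R(x) = −9

Step 1: lead(12x⁷ + 24x⁶ + 71x⁵ + 47x⁴ + 71x³ + 18x² + 36x − 41) ÷ lead(D) = 12x⁷ ÷ −2x² = −6x⁵. Subtract (−6x⁵)·D = 12x⁷ + 18x⁶ + 48x⁵. Remainder: 6x⁶ + 23x⁵ + 47x⁴ + 71x³ + 18x² + 36x − 41.
Step 2: lead(6x⁶ + 23x⁵ + 47x⁴ + 71x³ + 18x² + 36x − 41) ÷ lead(D) = 6x⁶ ÷ −2x² = −3x⁴. Subtract (−3x⁴)·D = 6x⁶ + 9x⁵ + 24x⁴. Remainder: 14x⁵ + 23x⁴ + 71x³ + 18x² + 36x − 41.
Step 3: lead(14x⁵ + 23x⁴ + 71x³ + 18x² + 36x − 41) ÷ lead(D) = 14x⁵ ÷ −2x² = −7x³. Subtract (−7x³)·D = 14x⁵ + 21x⁴ + 56x³. Remainder: 2x⁴ + 15x³ + 18x² + 36x − 41.
Step 4: lead(2x⁴ + 15x³ + 18x² + 36x − 41) ÷ lead(D) = 2x⁴ ÷ −2x² = −x². Subtract (−x²)·D = 2x⁴ + 3x³ + 8x². Remainder: 12x³ + 10x² + 36x − 41.
Step 5: lead(12x³ + 10x² + 36x − 41) ÷ lead(D) = 12x³ ÷ −2x² = −6x. Subtract (−6x)·D = 12x³ + 18x² + 48x. Remainder: −8x² − 12x − 41.
Step 6: lead(−8x² − 12x − 41) ÷ lead(D) = −8x² ÷ −2x² = 4. Subtract (4)·D = −8x² − 12x − 32. Remainder: −9.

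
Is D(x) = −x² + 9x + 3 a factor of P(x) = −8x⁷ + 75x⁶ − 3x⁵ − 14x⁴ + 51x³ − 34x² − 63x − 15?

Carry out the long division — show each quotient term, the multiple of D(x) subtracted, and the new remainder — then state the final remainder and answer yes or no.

R(x) = 0, so D(x) is a factor of P(x). yes

Step 1: lead(−8x⁷ + 75x⁶ − 3x⁵ − 14x⁴ + 51x³ − 34x² − 63x − 15) ÷ lead(D) = −8x⁷ ÷ −x² = 8x⁵. Subtract (8x⁵)·D = −8x⁷ + 72x⁶ + 24x⁵. Remainder: 3x⁶ − 27x⁵ − 14x⁴ + 51x³ − 34x² − 63x − 15.
Step 2: lead(3x⁶ − 27x⁵ − 14x⁴ + 51x³ − 34x² − 63x − 15) ÷ lead(D) = 3x⁶ ÷ −x² = −3x⁴. Subtract (−3x⁴)·D = 3x⁶ − 27x⁵ − 9x⁴. Remainder: −5x⁴ + 51x³ − 34x² − 63x − 15.
Step 3: lead(−5x⁴ + 51x³ − 34x² − 63x − 15) ÷ lead(D) = −5x⁴ ÷ −x² = 5x². Subtract (5x²)·D = −5x⁴ + 45x³ + 15x². Remainder: 6x³ − 49x² − 63x − 15.
Step 4: lead(6x³ − 49x² − 63x − 15) ÷ lead(D) = 6x³ ÷ −x² = −6x. Subtract (−6x)·D = 6x³ − 54x² − 18x. Remainder: 5x² − 45x − 15.
Step 5: lead(5x² − 45x − 15) ÷ lead(D) = 5x² ÷ −x² = −5. Subtract (−5)·D = 5x² − 45x − 15. Remainder: 0.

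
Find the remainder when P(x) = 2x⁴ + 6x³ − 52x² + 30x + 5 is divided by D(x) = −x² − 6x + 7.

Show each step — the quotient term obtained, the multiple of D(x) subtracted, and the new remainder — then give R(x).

Step 1: lead(2x⁴ + 6x³ − 52x² + 30x + 5) ÷ lead(D) = 2x⁴ ÷ −x² = −2x². Subtract (−2x²)·D = 2x⁴ + 12x³ − 14x². Remainder: −6x³ − 38x² + 30x + 5.
Step 2: lead(−6x³ − 38x² + 30x + 5) ÷ lead(D) = −6x³ ÷ −x² = 6x. Subtract (6x)·D = −6x³ − 36x² + 42x. Remainder: −2x² − 12x + 5.
Step 3: lead(−2x² − 12x + 5) ÷ lead(D) = −2x² ÷ −x² = 2. Subtract (2)·D = −2x² − 12x + 14. Remainder: −9.

R(x) = −9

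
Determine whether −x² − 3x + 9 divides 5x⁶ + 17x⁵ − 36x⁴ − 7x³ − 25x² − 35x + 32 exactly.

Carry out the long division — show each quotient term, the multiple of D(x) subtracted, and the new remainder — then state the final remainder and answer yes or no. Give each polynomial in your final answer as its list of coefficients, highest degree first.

R = [-5, -4], so D(x) is not a factor of P(x). no

Step 1: lead(5x⁶ + 17x⁵ − 36x⁴ − 7x³ − 25x² − 35x + 32) ÷ lead(D) = 5x⁶ ÷ −x² = −5x⁴. Subtract (−5x⁴)·D = 5x⁶ + 15x⁵ − 45x⁴. Remainder: 2x⁵ + 9x⁴ − 7x³ − 25x² − 35x + 32.
Step 2: lead(2x⁵ + 9x⁴ − 7x³ − 25x² − 35x + 32) ÷ lead(D) = 2x⁵ ÷ −x² = −2x³. Subtract (−2x³)·D = 2x⁵ + 6x⁴ − 18x³. Remainder: 3x⁴ + 11x³ − 25x² − 35x + 32.
Step 3: lead(3x⁴ + 11x³ − 25x² − 35x + 32) ÷ lead(D) = 3x⁴ ÷ −x² = −3x². Subtract (−3x²)·D = 3x⁴ + 9x³ − 27x². Remainder: 2x³ + 2x² − 35x + 32.
Step 4: lead(2x³ + 2x² − 35x + 32) ÷ lead(D) = 2x³ ÷ −x² = −2x. Subtract (−2x)·D = 2x³ + 6x² − 18x. Remainder: −4x² − 17x + 32.
Step 5: lead(−4x² − 17x + 32) ÷ lead(D) = −4x² ÷ −x² = 4. Subtract (4)·D = −4x² − 12x + 36. Remainder: −5x − 4.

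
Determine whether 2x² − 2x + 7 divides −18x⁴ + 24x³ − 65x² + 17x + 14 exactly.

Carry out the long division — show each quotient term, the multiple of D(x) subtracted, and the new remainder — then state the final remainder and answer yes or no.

Step 1: lead(−18x⁴ + 24x³ − 65x² + 17x + 14) ÷ lead(D) = −18x⁴ ÷ 2x² = −9x². Subtract (−9x²)·D = −18x⁴ + 18x³ − 63x². Remainder: 6x³ − 2x² + 17x + 14.
Step 2: lead(6x³ − 2x² + 17x + 14) ÷ lead(D) = 6x³ ÷ 2x² = 3x. Subtract (3x)·D = 6x³ − 6x² + 21x. Remainder: 4x² − 4x + 14.
Step 3: lead(4x² − 4x + 14) ÷ lead(D) = 4x² ÷ 2x² = 2. Subtract (2)·D = 4x² − 4x + 14. Remainder: 0.

R(x) = 0, so D(x) is a factor of P(x). yes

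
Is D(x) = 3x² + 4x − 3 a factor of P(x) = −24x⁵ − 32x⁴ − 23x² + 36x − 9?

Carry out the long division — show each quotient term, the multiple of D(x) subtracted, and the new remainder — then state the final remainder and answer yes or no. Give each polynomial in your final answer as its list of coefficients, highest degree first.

Step 1: lead(−24x⁵ − 32x⁴ − 23x² + 36x − 9) ÷ lead(D) = −24x⁵ ÷ 3x² = −8x³. Subtract (−8x³)·D = −24x⁵ − 32x⁴ + 24x³. Remainder: −24x³ − 23x² + 36x − 9.
Step 2: lead(−24x³ − 23x² + 36x − 9) ÷ lead(D) = −24x³ ÷ 3x² = −8x. Subtract (−8x)·D = −24x³ − 32x² + 24x. Remainder: 9x² + 12x − 9.
Step 3: lead(9x² + 12x − 9) ÷ lead(D) = 9x² ÷ 3x² = 3. Subtract (3)·D = 9x² + 12x − 9. Remainder: 0.

R = [0], so D(x) is a factor of P(x). yes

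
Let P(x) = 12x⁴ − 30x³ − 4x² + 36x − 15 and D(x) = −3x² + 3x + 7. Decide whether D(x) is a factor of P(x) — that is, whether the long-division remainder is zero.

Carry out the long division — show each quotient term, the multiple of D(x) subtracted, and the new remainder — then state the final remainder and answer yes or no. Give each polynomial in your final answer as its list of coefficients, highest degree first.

Step 1: lead(12x⁴ − 30x³ − 4x² + 36x − 15) ÷ lead(D) = 12x⁴ ÷ −3x² = −4x². Subtract (−4x²)·D = 12x⁴ − 12x³ − 28x². Remainder: −18x³ + 24x² + 36x − 15.
Step 2: lead(−18x³ + 24x² + 36x − 15) ÷ lead(D) = −18x³ ÷ −3x² = 6x. Subtract (6x)·D = −18x³ + 18x² + 42x. Remainder: 6x² − 6x − 15.
Step 3: lead(6x² − 6x − 15) ÷ lead(D) = 6x² ÷ −3x² = −2. Subtract (−2)·D = 6x² − 6x − 14. Remainder: −1.

R = [-1], so D(x) is not a factor of P(x). no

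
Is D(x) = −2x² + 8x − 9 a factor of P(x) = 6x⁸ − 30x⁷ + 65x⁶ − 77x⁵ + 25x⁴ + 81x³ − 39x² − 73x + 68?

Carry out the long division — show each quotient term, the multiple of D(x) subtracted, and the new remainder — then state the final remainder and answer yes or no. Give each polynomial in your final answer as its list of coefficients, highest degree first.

Step 1: lead(6x⁸ − 30x⁷ + 65x⁶ − 77x⁵ + 25x⁴ + 81x³ − 39x² − 73x + 68) ÷ lead(D) = 6x⁸ ÷ −2x² = −3x⁶. Subtract (−3x⁶)·D = 6x⁸ − 24x⁷ + 27x⁶. Remainder: −6x⁷ + 38x⁶ − 77x⁵ + 25x⁴ + 81x³ − 39x² − 73x + 68.
Step 2: lead(−6x⁷ + 38x⁶ − 77x⁵ + 25x⁴ + 81x³ − 39x² − 73x + 68) ÷ lead(D) = −6x⁷ ÷ −2x² = 3x⁵. Subtract (3x⁵)·D = −6x⁷ + 24x⁶ − 27x⁵. Remainder: 14x⁶ − 50x⁵ + 25x⁴ + 81x³ − 39x² − 73x + 68.
Step 3: lead(14x⁶ − 50x⁵ + 25x⁴ + 81x³ − 39x² − 73x + 68) ÷ lead(D) = 14x⁶ ÷ −2x² = −7x⁴. Subtract (−7x⁴)·D = 14x⁶ − 56x⁵ + 63x⁴. Remainder: 6x⁵ − 38x⁴ + 81x³ − 39x² − 73x + 68.
Step 4: lead(6x⁵ − 38x⁴ + 81x³ − 39x² − 73x + 68) ÷ lead(D) = 6x⁵ ÷ −2x² = −3x³. Subtract (−3x³)·D = 6x⁵ − 24x⁴ + 27x³. Remainder: −14x⁴ + 54x³ − 39x² − 73x + 68.
Step 5: lead(−14x⁴ + 54x³ − 39x² − 73x + 68) ÷ lead(D) = −14x⁴ ÷ −2x² = 7x². Subtract (7x²)·D = −14x⁴ + 56x³ − 63x². Remainder: −2x³ + 24x² − 73x + 68.
Step 6: lead(−2x³ + 24x² − 73x + 68) ÷ lead(D) = −2x³ ÷ −2x² = x. Subtract (x)·D = −2x³ + 8x² − 9x. Remainder: 16x² − 64x + 68.
Step 7: lead(16x² − 64x + 68) ÷ lead(D) = 16x² ÷ −2x² = −8. Subtract (−8)·D = 16x² − 64x + 72. Remainder: −4.

R = [-4], so D(x) is not a factor of P(x). no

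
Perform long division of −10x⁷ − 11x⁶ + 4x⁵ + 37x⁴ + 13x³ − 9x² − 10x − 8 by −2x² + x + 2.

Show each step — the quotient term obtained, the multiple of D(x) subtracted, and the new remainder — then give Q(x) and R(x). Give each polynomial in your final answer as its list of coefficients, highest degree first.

Q = [5, 8, 7, -7, -3, -4]; R = [0]

Step 1: lead(−10x⁷ − 11x⁶ + 4x⁵ + 37x⁴ + 13x³ − 9x² − 10x − 8) ÷ lead(D) = −10x⁷ ÷ −2x² = 5x⁵. Subtract (5x⁵)·D = −10x⁷ + 5x⁶ + 10x⁵. Remainder: −16x⁶ − 6x⁵ + 37x⁴ + 13x³ − 9x² − 10x − 8.
Step 2: lead(−16x⁶ − 6x⁵ + 37x⁴ + 13x³ − 9x² − 10x − 8) ÷ lead(D) = −16x⁶ ÷ −2x² = 8x⁴. Subtract (8x⁴)·D = −16x⁶ + 8x⁵ + 16x⁴. Remainder: −14x⁵ + 21x⁴ + 13x³ − 9x² − 10x − 8.
Step 3: lead(−14x⁵ + 21x⁴ + 13x³ − 9x² − 10x − 8) ÷ lead(D) = −14x⁵ ÷ −2x² = 7x³. Subtract (7x³)·D = −14x⁵ + 7x⁴ + 14x³. Remainder: 14x⁴ − x³ − 9x² − 10x − 8.
Step 4: lead(14x⁴ − x³ − 9x² − 10x − 8) ÷ lead(D) = 14x⁴ ÷ −2x² = −7x². Subtract (−7x²)·D = 14x⁴ − 7x³ − 14x². Remainder: 6x³ + 5x² − 10x − 8.
Step 5: lead(6x³ + 5x² − 10x − 8) ÷ lead(D) = 6x³ ÷ −2x² = −3x. Subtract (−3x)·D = 6x³ − 3x² − 6x. Remainder: 8x² − 4x − 8.
Step 6: lead(8x² − 4x − 8) ÷ lead(D) = 8x² ÷ −2x² = −4. Subtract (−4)·D = 8x² − 4x − 8. Remainder: 0.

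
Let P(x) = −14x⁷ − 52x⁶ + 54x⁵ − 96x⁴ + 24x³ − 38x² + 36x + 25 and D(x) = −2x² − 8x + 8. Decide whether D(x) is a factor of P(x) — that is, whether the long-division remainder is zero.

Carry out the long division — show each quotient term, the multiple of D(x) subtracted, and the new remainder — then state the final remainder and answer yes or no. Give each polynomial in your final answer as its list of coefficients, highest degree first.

R = [-4, 1], so D(x) is not a factor of P(x). no

Step 1: lead(−14x⁷ − 52x⁶ + 54x⁵ − 96x⁴ + 24x³ − 38x² + 36x + 25) ÷ lead(D) = −14x⁷ ÷ −2x² = 7x⁵. Subtract (7x⁵)·D = −14x⁷ − 56x⁶ + 56x⁵. Remainder: 4x⁶ − 2x⁵ − 96x⁴ + 24x³ − 38x² + 36x + 25.
Step 2: lead(4x⁶ − 2x⁵ − 96x⁴ + 24x³ − 38x² + 36x + 25) ÷ lead(D) = 4x⁶ ÷ −2x² = −2x⁴. Subtract (−2x⁴)·D = 4x⁶ + 16x⁵ − 16x⁴. Remainder: −18x⁵ − 80x⁴ + 24x³ − 38x² + 36x + 25.
Step 3: lead(−18x⁵ − 80x⁴ + 24x³ − 38x² + 36x + 25) ÷ lead(D) = −18x⁵ ÷ −2x² = 9x³. Subtract (9x³)·D = −18x⁵ − 72x⁴ + 72x³. Remainder: −8x⁴ − 48x³ − 38x² + 36x + 25.
Step 4: lead(−8x⁴ − 48x³ − 38x² + 36x + 25) ÷ lead(D) = −8x⁴ ÷ −2x² = 4x². Subtract (4x²)·D = −8x⁴ − 32x³ + 32x². Remainder: −16x³ − 70x² + 36x + 25.
Step 5: lead(−16x³ − 70x² + 36x + 25) ÷ lead(D) = −16x³ ÷ −2x² = 8x. Subtract (8x)·D = −16x³ − 64x² + 64x. Remainder: −6x² − 28x + 25.
Step 6: lead(−6x² − 28x + 25) ÷ lead(D) = −6x² ÷ −2x² = 3. Subtract (3)·D = −6x² − 24x + 24. Remainder: −4x + 1.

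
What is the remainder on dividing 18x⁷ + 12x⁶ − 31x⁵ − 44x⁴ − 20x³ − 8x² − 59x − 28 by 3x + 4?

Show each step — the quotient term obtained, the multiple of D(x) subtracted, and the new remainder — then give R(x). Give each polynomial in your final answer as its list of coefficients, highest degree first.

Step 1: lead(18x⁷ + 12x⁶ − 31x⁵ − 44x⁴ − 20x³ − 8x² − 59x − 28) ÷ lead(D) = 18x⁷ ÷ 3x = 6x⁶. Subtract (6x⁶)·D = 18x⁷ + 24x⁶. Remainder: −12x⁶ − 31x⁵ − 44x⁴ − 20x³ − 8x² − 59x − 28.
Step 2: lead(−12x⁶ − 31x⁵ − 44x⁴ − 20x³ − 8x² − 59x − 28) ÷ lead(D) = −12x⁶ ÷ 3x = −4x⁵. Subtract (−4x⁵)·D = −12x⁶ − 16x⁵. Remainder: −15x⁵ − 44x⁴ − 20x³ − 8x² − 59x − 28.
Step 3: lead(−15x⁵ − 44x⁴ − 20x³ − 8x² − 59x − 28) ÷ lead(D) = −15x⁵ ÷ 3x = −5x⁴. Subtract (−5x⁴)·D = −15x⁵ − 20x⁴. Remainder: −24x⁴ − 20x³ − 8x² − 59x − 28.
Step 4: lead(−24x⁴ − 20x³ − 8x² − 59x − 28) ÷ lead(D) = −24x⁴ ÷ 3x = −8x³. Subtract (−8x³)·D = −24x⁴ − 32x³. Remainder: 12x³ − 8x² − 59x − 28.
Step 5: lead(12x³ − 8x² − 59x − 28) ÷ lead(D) = 12x³ ÷ 3x = 4x². Subtract (4x²)·D = 12x³ + 16x². Remainder: −24x² − 59x − 28.
Step 6: lead(−24x² − 59x − 28) ÷ lead(D) = −24x² ÷ 3x = −8x. Subtract (−8x)·D = −24x² − 32x. Remainder: −27x − 28.
Step 7: lead(−27x − 28) ÷ lead(D) = −27x ÷ 3x = −9. Subtract (−9)·D = −27x − 36. Remainder: 8.

R = [8]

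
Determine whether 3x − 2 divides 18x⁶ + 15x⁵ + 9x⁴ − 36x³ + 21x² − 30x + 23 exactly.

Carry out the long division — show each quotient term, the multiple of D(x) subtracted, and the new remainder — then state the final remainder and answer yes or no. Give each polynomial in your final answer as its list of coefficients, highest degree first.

Step 1: lead(18x⁶ + 15x⁵ + 9x⁴ − 36x³ + 21x² − 30x + 23) ÷ lead(D) = 18x⁶ ÷ 3x = 6x⁵. Subtract (6x⁵)·D = 18x⁶ − 12x⁵. Remainder: 27x⁵ + 9x⁴ − 36x³ + 21x² − 30x + 23.
Step 2: lead(27x⁵ + 9x⁴ − 36x³ + 21x² − 30x + 23) ÷ lead(D) = 27x⁵ ÷ 3x = 9x⁴. Subtract (9x⁴)·D = 27x⁵ − 18x⁴. Remainder: 27x⁴ − 36x³ + 21x² − 30x + 23.
Step 3: lead(27x⁴ − 36x³ + 21x² − 30x + 23) ÷ lead(D) = 27x⁴ ÷ 3x = 9x³. Subtract (9x³)·D = 27x⁴ − 18x³. Remainder: −18x³ + 21x² − 30x + 23.
Step 4: lead(−18x³ + 21x² − 30x + 23) ÷ lead(D) = −18x³ ÷ 3x = −6x². Subtract (−6x²)·D = −18x³ + 12x². Remainder: 9x² − 30x + 23.
Step 5: lead(9x² − 30x + 23) ÷ lead(D) = 9x² ÷ 3x = 3x. Subtract (3x)·D = 9x² − 6x. Remainder: −24x + 23.
Step 6: lead(−24x + 23) ÷ lead(D) = −24x ÷ 3x = −8. Subtract (−8)·D = −24x + 16. Remainder: 7.

R = [7], so D(x) is not a factor of P(x). no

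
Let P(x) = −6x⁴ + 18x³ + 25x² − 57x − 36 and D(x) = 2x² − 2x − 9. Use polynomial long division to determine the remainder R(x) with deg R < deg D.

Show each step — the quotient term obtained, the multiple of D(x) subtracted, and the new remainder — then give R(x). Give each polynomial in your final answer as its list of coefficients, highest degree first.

Step 1: lead(−6x⁴ + 18x³ + 25x² − 57x − 36) ÷ lead(D) = −6x⁴ ÷ 2x² = −3x². Subtract (−3x²)·D = −6x⁴ + 6x³ + 27x². Remainder: 12x³ − 2x² − 57x − 36.
Step 2: lead(12x³ − 2x² − 57x − 36) ÷ lead(D) = 12x³ ÷ 2x² = 6x. Subtract (6x)·D = 12x³ − 12x² − 54x. Remainder: 10x² − 3x − 36.
Step 3: lead(10x² − 3x − 36) ÷ lead(D) = 10x² ÷ 2x² = 5. Subtract (5)·D = 10x² − 10x − 45. Remainder: 7x + 9.

R = [7, 9]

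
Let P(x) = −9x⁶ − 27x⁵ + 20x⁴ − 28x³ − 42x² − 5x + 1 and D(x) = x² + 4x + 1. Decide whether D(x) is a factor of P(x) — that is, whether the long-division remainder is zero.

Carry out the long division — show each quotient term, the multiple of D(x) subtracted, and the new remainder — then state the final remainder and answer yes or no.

R(x) = 0, so D(x) is a factor of P(x). yes

Step 1: lead(−9x⁶ − 27x⁵ + 20x⁴ − 28x³ − 42x² − 5x + 1) ÷ lead(D) = −9x⁶ ÷ x² = −9x⁴. Subtract (−9x⁴)·D = −9x⁶ − 36x⁵ − 9x⁴. Remainder: 9x⁵ + 29x⁴ − 28x³ − 42x² − 5x + 1.
Step 2: lead(9x⁵ + 29x⁴ − 28x³ − 42x² − 5x + 1) ÷ lead(D) = 9x⁵ ÷ x² = 9x³. Subtract (9x³)·D = 9x⁵ + 36x⁴ + 9x³. Remainder: −7x⁴ − 37x³ − 42x² − 5x + 1.
Step 3: lead(−7x⁴ − 37x³ − 42x² − 5x + 1) ÷ lead(D) = −7x⁴ ÷ x² = −7x². Subtract (−7x²)·D = −7x⁴ − 28x³ − 7x². Remainder: −9x³ − 35x² − 5x + 1.
Step 4: lead(−9x³ − 35x² − 5x + 1) ÷ lead(D) = −9x³ ÷ x² = −9x. Subtract (−9x)·D = −9x³ − 36x² − 9x. Remainder: x² + 4x + 1.
Step 5: lead(x² + 4x + 1) ÷ lead(D) = x² ÷ x² = 1. Subtract (1)·D = x² + 4x + 1. Remainder: 0.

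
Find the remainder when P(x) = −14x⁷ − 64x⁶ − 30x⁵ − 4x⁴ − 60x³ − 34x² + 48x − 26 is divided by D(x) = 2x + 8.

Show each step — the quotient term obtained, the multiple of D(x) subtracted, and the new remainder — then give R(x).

Step 1: lead(−14x⁷ − 64x⁶ − 30x⁵ − 4x⁴ − 60x³ − 34x² + 48x − 26) ÷ lead(D) = −14x⁷ ÷ 2x = −7x⁶. Subtract (−7x⁶)·D = −14x⁷ − 56x⁶. Remainder: −8x⁶ − 30x⁵ − 4x⁴ − 60x³ − 34x² + 48x − 26.
Step 2: lead(−8x⁶ − 30x⁵ − 4x⁴ − 60x³ − 34x² + 48x − 26) ÷ lead(D) = −8x⁶ ÷ 2x = −4x⁵. Subtract (−4x⁵)·D = −8x⁶ − 32x⁵. Remainder: 2x⁵ − 4x⁴ − 60x³ − 34x² + 48x − 26.
Step 3: lead(2x⁵ − 4x⁴ − 60x³ − 34x² + 48x − 26) ÷ lead(D) = 2x⁵ ÷ 2x = x⁴. Subtract (x⁴)·D = 2x⁵ + 8x⁴. Remainder: −12x⁴ − 60x³ − 34x² + 48x − 26.
Step 4: lead(−12x⁴ − 60x³ − 34x² + 48x − 26) ÷ lead(D) = −12x⁴ ÷ 2x = −6x³. Subtract (−6x³)·D = −12x⁴ − 48x³. Remainder: −12x³ − 34x² + 48x − 26.
Step 5: lead(−12x³ − 34x² + 48x − 26) ÷ lead(D) = −12x³ ÷ 2x = −6x². Subtract (−6x²)·D = −12x³ − 48x². Remainder: 14x² + 48x − 26.
Step 6: lead(14x² + 48x − 26) ÷ lead(D) = 14x² ÷ 2x = 7x. Subtract (7x)·D = 14x² + 56x. Remainder: −8x − 26.
Step 7: lead(−8x − 26) ÷ lead(D) = −8x ÷ 2x = −4. Subtract (−4)·D = −8x − 32. Remainder: 6.

R(x) = 6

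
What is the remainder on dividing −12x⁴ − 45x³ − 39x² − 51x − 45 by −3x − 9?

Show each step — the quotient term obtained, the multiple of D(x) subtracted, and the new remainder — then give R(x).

Step 1: lead(−12x⁴ − 45x³ − 39x² − 51x − 45) ÷ lead(D) = −12x⁴ ÷ −3x = 4x³. Subtract (4x³)·D = −12x⁴ − 36x³. Remainder: −9x³ − 39x² − 51x − 45.
Step 2: lead(−9x³ − 39x² − 51x − 45) ÷ lead(D) = −9x³ ÷ −3x = 3x². Subtract (3x²)·D = −9x³ − 27x². Remainder: −12x² − 51x − 45.
Step 3: lead(−12x² − 51x − 45) ÷ lead(D) = −12x² ÷ −3x = 4x. Subtract (4x)·D = −12x² − 36x. Remainder: −15x − 45.
Step 4: lead(−15x − 45) ÷ lead(D) = −15x ÷ −3x = 5. Subtract (5)·D = −15x − 45. Remainder: 0.

R(x) = 0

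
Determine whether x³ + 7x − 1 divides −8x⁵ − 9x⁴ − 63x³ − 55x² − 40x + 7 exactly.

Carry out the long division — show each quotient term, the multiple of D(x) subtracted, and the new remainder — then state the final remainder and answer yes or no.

R(x) = 0, so D(x) is a factor of P(x). yes

Step 1: lead(−8x⁵ − 9x⁴ − 63x³ − 55x² − 40x + 7) ÷ lead(D) = −8x⁵ ÷ x³ = −8x². Subtract (−8x²)·D = −8x⁵ − 56x³ + 8x². Remainder: −9x⁴ − 7x³ − 63x² − 40x + 7.
Step 2: lead(−9x⁴ − 7x³ − 63x² − 40x + 7) ÷ lead(D) = −9x⁴ ÷ x³ = −9x. Subtract (−9x)·D = −9x⁴ − 63x² + 9x. Remainder: −7x³ − 49x + 7.
Step 3: lead(−7x³ − 49x + 7) ÷ lead(D) = −7x³ ÷ x³ = −7. Subtract (−7)·D = −7x³ − 49x + 7. Remainder: 0.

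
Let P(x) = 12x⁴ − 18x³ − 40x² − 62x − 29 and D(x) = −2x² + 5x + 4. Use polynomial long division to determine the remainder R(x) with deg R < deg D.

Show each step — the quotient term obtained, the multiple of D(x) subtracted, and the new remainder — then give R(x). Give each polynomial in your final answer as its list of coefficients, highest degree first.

Step 1: lead(12x⁴ − 18x³ − 40x² − 62x − 29) ÷ lead(D) = 12x⁴ ÷ −2x² = −6x². Subtract (−6x²)·D = 12x⁴ − 30x³ − 24x². Remainder: 12x³ − 16x² − 62x − 29.
Step 2: lead(12x³ − 16x² − 62x − 29) ÷ lead(D) = 12x³ ÷ −2x² = −6x. Subtract (−6x)·D = 12x³ − 30x² − 24x. Remainder: 14x² − 38x − 29.
Step 3: lead(14x² − 38x − 29) ÷ lead(D) = 14x² ÷ −2x² = −7. Subtract (−7)·D = 14x² − 35x − 28. Remainder: −3x − 1.

R = [-3, -1]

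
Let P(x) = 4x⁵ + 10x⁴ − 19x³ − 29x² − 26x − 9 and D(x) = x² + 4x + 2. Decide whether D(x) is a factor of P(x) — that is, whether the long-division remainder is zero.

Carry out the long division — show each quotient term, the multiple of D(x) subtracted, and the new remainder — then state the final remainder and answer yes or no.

R(x) = 1, so D(x) is not a factor of P(x). no

Step 1: lead(4x⁵ + 10x⁴ − 19x³ − 29x² − 26x − 9) ÷ lead(D) = 4x⁵ ÷ x² = 4x³. Subtract (4x³)·D = 4x⁵ + 16x⁴ + 8x³. Remainder: −6x⁴ − 27x³ − 29x² − 26x − 9.
Step 2: lead(−6x⁴ − 27x³ − 29x² − 26x − 9) ÷ lead(D) = −6x⁴ ÷ x² = −6x². Subtract (−6x²)·D = −6x⁴ − 24x³ − 12x². Remainder: −3x³ − 17x² − 26x − 9.
Step 3: lead(−3x³ − 17x² − 26x − 9) ÷ lead(D) = −3x³ ÷ x² = −3x. Subtract (−3x)·D = −3x³ − 12x² − 6x. Remainder: −5x² − 20x − 9.
Step 4: lead(−5x² − 20x − 9) ÷ lead(D) = −5x² ÷ x² = −5. Subtract (−5)·D = −5x² − 20x − 10. Remainder: 1.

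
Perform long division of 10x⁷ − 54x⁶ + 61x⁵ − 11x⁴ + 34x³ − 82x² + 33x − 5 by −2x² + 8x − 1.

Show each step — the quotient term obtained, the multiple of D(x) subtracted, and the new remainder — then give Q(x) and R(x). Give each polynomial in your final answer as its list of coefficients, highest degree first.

Q = [-5, 7, 0, 2, -9, 4]; R = [-8, -1]

Step 1: lead(10x⁷ − 54x⁶ + 61x⁵ − 11x⁴ + 34x³ − 82x² + 33x − 5) ÷ lead(D) = 10x⁷ ÷ −2x² = −5x⁵. Subtract (−5x⁵)·D = 10x⁷ − 40x⁶ + 5x⁵. Remainder: −14x⁶ + 56x⁵ − 11x⁴ + 34x³ − 82x² + 33x − 5.
Step 2: lead(−14x⁶ + 56x⁵ − 11x⁴ + 34x³ − 82x² + 33x − 5) ÷ lead(D) = −14x⁶ ÷ −2x² = 7x⁴. Subtract (7x⁴)·D = −14x⁶ + 56x⁵ − 7x⁴. Remainder: −4x⁴ + 34x³ − 82x² + 33x − 5.
Step 3: lead(−4x⁴ + 34x³ − 82x² + 33x − 5) ÷ lead(D) = −4x⁴ ÷ −2x² = 2x². Subtract (2x²)·D = −4x⁴ + 16x³ − 2x². Remainder: 18x³ − 80x² + 33x − 5.
Step 4: lead(18x³ − 80x² + 33x − 5) ÷ lead(D) = 18x³ ÷ −2x² = −9x. Subtract (−9x)·D = 18x³ − 72x² + 9x. Remainder: −8x² + 24x − 5.
Step 5: lead(−8x² + 24x − 5) ÷ lead(D) = −8x² ÷ −2x² = 4. Subtract (4)·D = −8x² + 32x − 4. Remainder: −8x − 1.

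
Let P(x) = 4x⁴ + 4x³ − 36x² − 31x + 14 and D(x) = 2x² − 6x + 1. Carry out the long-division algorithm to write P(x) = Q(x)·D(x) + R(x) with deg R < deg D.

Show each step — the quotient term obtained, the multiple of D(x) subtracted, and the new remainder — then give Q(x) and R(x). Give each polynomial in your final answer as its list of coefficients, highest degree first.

Step 1: lead(4x⁴ + 4x³ − 36x² − 31x + 14) ÷ lead(D) = 4x⁴ ÷ 2x² = 2x². Subtract (2x²)·D = 4x⁴ − 12x³ + 2x². Remainder: 16x³ − 38x² − 31x + 14.
Step 2: lead(16x³ − 38x² − 31x + 14) ÷ lead(D) = 16x³ ÷ 2x² = 8x. Subtract (8x)·D = 16x³ − 48x² + 8x. Remainder: 10x² − 39x + 14.
Step 3: lead(10x² − 39x + 14) ÷ lead(D) = 10x² ÷ 2x² = 5. Subtract (5)·D = 10x² − 30x + 5. Remainder: −9x + 9.

Q = [2, 8, 5]; R = [-9, 9]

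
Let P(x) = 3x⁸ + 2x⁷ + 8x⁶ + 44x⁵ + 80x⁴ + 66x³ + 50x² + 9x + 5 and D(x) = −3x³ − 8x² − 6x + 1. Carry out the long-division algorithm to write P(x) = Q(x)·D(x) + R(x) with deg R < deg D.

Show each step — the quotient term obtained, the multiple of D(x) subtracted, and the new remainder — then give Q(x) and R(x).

Step 1: lead(3x⁸ + 2x⁷ + 8x⁶ + 44x⁵ + 80x⁴ + 66x³ + 50x² + 9x + 5) ÷ lead(D) = 3x⁸ ÷ −3x³ = −x⁵. Subtract (−x⁵)·D = 3x⁸ + 8x⁷ + 6x⁶ − x⁵. Remainder: −6x⁷ + 2x⁶ + 45x⁵ + 80x⁴ + 66x³ + 50x² + 9x + 5.
Step 2: lead(−6x⁷ + 2x⁶ + 45x⁵ + 80x⁴ + 66x³ + 50x² + 9x + 5) ÷ lead(D) = −6x⁷ ÷ −3x³ = 2x⁴. Subtract (2x⁴)·D = −6x⁷ − 16x⁶ − 12x⁵ + 2x⁴. Remainder: 18x⁶ + 57x⁵ + 78x⁴ + 66x³ + 50x² + 9x + 5.
Step 3: lead(18x⁶ + 57x⁵ + 78x⁴ + 66x³ + 50x² + 9x + 5) ÷ lead(D) = 18x⁶ ÷ −3x³ = −6x³. Subtract (−6x³)·D = 18x⁶ + 48x⁵ + 36x⁴ − 6x³. Remainder: 9x⁵ + 42x⁴ + 72x³ + 50x² + 9x + 5.
Step 4: lead(9x⁵ + 42x⁴ + 72x³ + 50x² + 9x + 5) ÷ lead(D) = 9x⁵ ÷ −3x³ = −3x². Subtract (−3x²)·D = 9x⁵ + 24x⁴ + 18x³ − 3x². Remainder: 18x⁴ + 54x³ + 53x² + 9x + 5.
Step 5: lead(18x⁴ + 54x³ + 53x² + 9x + 5) ÷ lead(D) = 18x⁴ ÷ −3x³ = −6x. Subtract (−6x)·D = 18x⁴ + 48x³ + 36x² − 6x. Remainder: 6x³ + 17x² + 15x + 5.
Step 6: lead(6x³ + 17x² + 15x + 5) ÷ lead(D) = 6x³ ÷ −3x³ = −2. Subtract (−2)·D = 6x³ + 16x² + 12x − 2. Remainder: x² + 3x + 7.

Q(x) = −x⁵ + 2x⁴ − 6x³ − 3x² − 6x − 2; R(x) = x² + 3x + 7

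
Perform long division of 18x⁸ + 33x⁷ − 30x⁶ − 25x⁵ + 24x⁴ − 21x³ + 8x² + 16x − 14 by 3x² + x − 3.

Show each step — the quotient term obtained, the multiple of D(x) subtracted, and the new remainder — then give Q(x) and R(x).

Q(x) = 6x⁶ + 9x⁵ − 7x⁴ + 3x³ − 4x + 4; R(x) = −2

Step 1: lead(18x⁸ + 33x⁷ − 30x⁶ − 25x⁵ + 24x⁴ − 21x³ + 8x² + 16x − 14) ÷ lead(D) = 18x⁸ ÷ 3x² = 6x⁶. Subtract (6x⁶)·D = 18x⁸ + 6x⁷ − 18x⁶. Remainder: 27x⁷ − 12x⁶ − 25x⁵ + 24x⁴ − 21x³ + 8x² + 16x − 14.
Step 2: lead(27x⁷ − 12x⁶ − 25x⁵ + 24x⁴ − 21x³ + 8x² + 16x − 14) ÷ lead(D) = 27x⁷ ÷ 3x² = 9x⁵. Subtract (9x⁵)·D = 27x⁷ + 9x⁶ − 27x⁵. Remainder: −21x⁶ + 2x⁵ + 24x⁴ − 21x³ + 8x² + 16x − 14.
Step 3: lead(−21x⁶ + 2x⁵ + 24x⁴ − 21x³ + 8x² + 16x − 14) ÷ lead(D) = −21x⁶ ÷ 3x² = −7x⁴. Subtract (−7x⁴)·D = −21x⁶ − 7x⁵ + 21x⁴. Remainder: 9x⁵ + 3x⁴ − 21x³ + 8x² + 16x − 14.
Step 4: lead(9x⁵ + 3x⁴ − 21x³ + 8x² + 16x − 14) ÷ lead(D) = 9x⁵ ÷ 3x² = 3x³. Subtract (3x³)·D = 9x⁵ + 3x⁴ − 9x³. Remainder: −12x³ + 8x² + 16x − 14.
Step 5: lead(−12x³ + 8x² + 16x − 14) ÷ lead(D) = −12x³ ÷ 3x² = −4x. Subtract (−4x)·D = −12x³ − 4x² + 12x. Remainder: 12x² + 4x − 14.
Step 6: lead(12x² + 4x − 14) ÷ lead(D) = 12x² ÷ 3x² = 4. Subtract (4)·D = 12x² + 4x − 12. Remainder: −2.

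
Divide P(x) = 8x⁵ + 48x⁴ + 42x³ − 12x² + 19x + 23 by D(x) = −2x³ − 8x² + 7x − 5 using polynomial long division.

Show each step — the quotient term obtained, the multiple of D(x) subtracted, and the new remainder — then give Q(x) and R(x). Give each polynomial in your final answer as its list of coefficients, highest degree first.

Q = [-4, -8, -3]; R = [8]

Step 1: lead(8x⁵ + 48x⁴ + 42x³ − 12x² + 19x + 23) ÷ lead(D) = 8x⁵ ÷ −2x³ = −4x². Subtract (−4x²)·D = 8x⁵ + 32x⁴ − 28x³ + 20x². Remainder: 16x⁴ + 70x³ − 32x² + 19x + 23.
Step 2: lead(16x⁴ + 70x³ − 32x² + 19x + 23) ÷ lead(D) = 16x⁴ ÷ −2x³ = −8x. Subtract (−8x)·D = 16x⁴ + 64x³ − 56x² + 40x. Remainder: 6x³ + 24x² − 21x + 23.
Step 3: lead(6x³ + 24x² − 21x + 23) ÷ lead(D) = 6x³ ÷ −2x³ = −3. Subtract (−3)·D = 6x³ + 24x² − 21x + 15. Remainder: 8.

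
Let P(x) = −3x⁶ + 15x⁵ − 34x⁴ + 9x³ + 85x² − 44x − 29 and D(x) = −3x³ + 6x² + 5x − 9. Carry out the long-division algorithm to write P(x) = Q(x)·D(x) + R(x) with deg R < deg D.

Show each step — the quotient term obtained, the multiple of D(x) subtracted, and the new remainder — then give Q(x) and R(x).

Step 1: lead(−3x⁶ + 15x⁵ − 34x⁴ + 9x³ + 85x² − 44x − 29) ÷ lead(D) = −3x⁶ ÷ −3x³ = x³. Subtract (x³)·D = −3x⁶ + 6x⁵ + 5x⁴ − 9x³. Remainder: 9x⁵ − 39x⁴ + 18x³ + 85x² − 44x − 29.
Step 2: lead(9x⁵ − 39x⁴ + 18x³ + 85x² − 44x − 29) ÷ lead(D) = 9x⁵ ÷ −3x³ = −3x². Subtract (−3x²)·D = 9x⁵ − 18x⁴ − 15x³ + 27x². Remainder: −21x⁴ + 33x³ + 58x² − 44x − 29.
Step 3: lead(−21x⁴ + 33x³ + 58x² − 44x − 29) ÷ lead(D) = −21x⁴ ÷ −3x³ = 7x. Subtract (7x)·D = −21x⁴ + 42x³ + 35x² − 63x. Remainder: −9x³ + 23x² + 19x − 29.
Step 4: lead(−9x³ + 23x² + 19x − 29) ÷ lead(D) = −9x³ ÷ −3x³ = 3. Subtract (3)·D = −9x³ + 18x² + 15x − 27. Remainder: 5x² + 4x − 2.

Q(x) = x³ − 3x² + 7x + 3; R(x) = 5x² + 4x − 2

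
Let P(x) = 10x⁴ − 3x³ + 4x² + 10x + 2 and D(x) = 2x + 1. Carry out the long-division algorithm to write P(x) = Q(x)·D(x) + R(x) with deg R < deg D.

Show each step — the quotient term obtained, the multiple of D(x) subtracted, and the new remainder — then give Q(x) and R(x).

Step 1: lead(10x⁴ − 3x³ + 4x² + 10x + 2) ÷ lead(D) = 10x⁴ ÷ 2x = 5x³. Subtract (5x³)·D = 10x⁴ + 5x³. Remainder: −8x³ + 4x² + 10x + 2.
Step 2: lead(−8x³ + 4x² + 10x + 2) ÷ lead(D) = −8x³ ÷ 2x = −4x². Subtract (−4x²)·D = −8x³ − 4x². Remainder: 8x² + 10x + 2.
Step 3: lead(8x² + 10x + 2) ÷ lead(D) = 8x² ÷ 2x = 4x. Subtract (4x)·D = 8x² + 4x. Remainder: 6x + 2.
Step 4: lead(6x + 2) ÷ lead(D) = 6x ÷ 2x = 3. Subtract (3)·D = 6x + 3. Remainder: −1.

Q(x) = 5x³ − 4x² + 4x + 3; R(x) = −1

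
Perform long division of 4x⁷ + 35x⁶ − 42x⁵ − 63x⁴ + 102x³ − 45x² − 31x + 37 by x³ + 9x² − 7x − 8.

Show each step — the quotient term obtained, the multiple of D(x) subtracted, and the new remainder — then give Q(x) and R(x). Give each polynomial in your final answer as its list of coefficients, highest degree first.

Q = [4, -1, -5, 7, -4]; R = [-3, 5]

Step 1: lead(4x⁷ + 35x⁶ − 42x⁵ − 63x⁴ + 102x³ − 45x² − 31x + 37) ÷ lead(D) = 4x⁷ ÷ x³ = 4x⁴. Subtract (4x⁴)·D = 4x⁷ + 36x⁶ − 28x⁵ − 32x⁴. Remainder: −x⁶ − 14x⁵ − 31x⁴ + 102x³ − 45x² − 31x + 37.
Step 2: lead(−x⁶ − 14x⁵ − 31x⁴ + 102x³ − 45x² − 31x + 37) ÷ lead(D) = −x⁶ ÷ x³ = −x³. Subtract (−x³)·D = −x⁶ − 9x⁵ + 7x⁴ + 8x³. Remainder: −5x⁵ − 38x⁴ + 94x³ − 45x² − 31x + 37.
Step 3: lead(−5x⁵ − 38x⁴ + 94x³ − 45x² − 31x + 37) ÷ lead(D) = −5x⁵ ÷ x³ = −5x². Subtract (−5x²)·D = −5x⁵ − 45x⁴ + 35x³ + 40x². Remainder: 7x⁴ + 59x³ − 85x² − 31x + 37.
Step 4: lead(7x⁴ + 59x³ − 85x² − 31x + 37) ÷ lead(D) = 7x⁴ ÷ x³ = 7x. Subtract (7x)·D = 7x⁴ + 63x³ − 49x² − 56x. Remainder: −4x³ − 36x² + 25x + 37.
Step 5: lead(−4x³ − 36x² + 25x + 37) ÷ lead(D) = −4x³ ÷ x³ = −4. Subtract (−4)·D = −4x³ − 36x² + 28x + 32. Remainder: −3x + 5.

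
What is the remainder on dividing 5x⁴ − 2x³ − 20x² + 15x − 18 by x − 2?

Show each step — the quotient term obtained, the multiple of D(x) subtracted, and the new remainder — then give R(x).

Step 1: lead(5x⁴ − 2x³ − 20x² + 15x − 18) ÷ lead(D) = 5x⁴ ÷ x = 5x³. Subtract (5x³)·D = 5x⁴ − 10x³. Remainder: 8x³ − 20x² + 15x − 18.
Step 2: lead(8x³ − 20x² + 15x − 18) ÷ lead(D) = 8x³ ÷ x = 8x². Subtract (8x²)·D = 8x³ − 16x². Remainder: −4x² + 15x − 18.
Step 3: lead(−4x² + 15x − 18) ÷ lead(D) = −4x² ÷ x = −4x. Subtract (−4x)·D = −4x² + 8x. Remainder: 7x − 18.
Step 4: lead(7x − 18) ÷ lead(D) = 7x ÷ x = 7. Subtract (7)·D = 7x − 14. Remainder: −4.

R(x) = −4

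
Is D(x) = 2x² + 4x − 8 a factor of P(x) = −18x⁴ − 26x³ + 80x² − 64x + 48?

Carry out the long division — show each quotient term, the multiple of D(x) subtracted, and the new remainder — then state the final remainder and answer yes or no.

Step 1: lead(−18x⁴ − 26x³ + 80x² − 64x + 48) ÷ lead(D) = −18x⁴ ÷ 2x² = −9x². Subtract (−9x²)·D = −18x⁴ − 36x³ + 72x². Remainder: 10x³ + 8x² − 64x + 48.
Step 2: lead(10x³ + 8x² − 64x + 48) ÷ lead(D) = 10x³ ÷ 2x² = 5x. Subtract (5x)·D = 10x³ + 20x² − 40x. Remainder: −12x² − 24x + 48.
Step 3: lead(−12x² − 24x + 48) ÷ lead(D) = −12x² ÷ 2x² = −6. Subtract (−6)·D = −12x² − 24x + 48. Remainder: 0.

R(x) = 0, so D(x) is a factor of P(x). yes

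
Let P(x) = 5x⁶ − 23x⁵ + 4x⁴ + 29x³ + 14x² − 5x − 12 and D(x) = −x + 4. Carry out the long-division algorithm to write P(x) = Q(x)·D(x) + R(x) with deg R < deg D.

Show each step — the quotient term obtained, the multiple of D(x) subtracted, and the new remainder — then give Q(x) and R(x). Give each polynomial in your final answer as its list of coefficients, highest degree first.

Q = [-5, 3, 8, 3, -2, -3]; R = [0]

Step 1: lead(5x⁶ − 23x⁵ + 4x⁴ + 29x³ + 14x² − 5x − 12) ÷ lead(D) = 5x⁶ ÷ −x = −5x⁵. Subtract (−5x⁵)·D = 5x⁶ − 20x⁵. Remainder: −3x⁵ + 4x⁴ + 29x³ + 14x² − 5x − 12.
Step 2: lead(−3x⁵ + 4x⁴ + 29x³ + 14x² − 5x − 12) ÷ lead(D) = −3x⁵ ÷ −x = 3x⁴. Subtract (3x⁴)·D = −3x⁵ + 12x⁴. Remainder: −8x⁴ + 29x³ + 14x² − 5x − 12.
Step 3: lead(−8x⁴ + 29x³ + 14x² − 5x − 12) ÷ lead(D) = −8x⁴ ÷ −x = 8x³. Subtract (8x³)·D = −8x⁴ + 32x³. Remainder: −3x³ + 14x² − 5x − 12.
Step 4: lead(−3x³ + 14x² − 5x − 12) ÷ lead(D) = −3x³ ÷ −x = 3x². Subtract (3x²)·D = −3x³ + 12x². Remainder: 2x² − 5x − 12.
Step 5: lead(2x² − 5x − 12) ÷ lead(D) = 2x² ÷ −x = −2x. Subtract (−2x)·D = 2x² − 8x. Remainder: 3x − 12.
Step 6: lead(3x − 12) ÷ lead(D) = 3x ÷ −x = −3. Subtract (−3)·D = 3x − 12. Remainder: 0.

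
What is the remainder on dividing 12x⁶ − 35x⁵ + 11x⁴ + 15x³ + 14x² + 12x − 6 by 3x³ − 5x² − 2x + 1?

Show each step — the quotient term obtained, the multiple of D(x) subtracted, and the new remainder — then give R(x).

R(x) = 8x − 3

Step 1: lead(12x⁶ − 35x⁵ + 11x⁴ + 15x³ + 14x² + 12x − 6) ÷ lead(D) = 12x⁶ ÷ 3x³ = 4x³. Subtract (4x³)·D = 12x⁶ − 20x⁵ − 8x⁴ + 4x³. Remainder: −15x⁵ + 19x⁴ + 11x³ + 14x² + 12x − 6.
Step 2: lead(−15x⁵ + 19x⁴ + 11x³ + 14x² + 12x − 6) ÷ lead(D) = −15x⁵ ÷ 3x³ = −5x². Subtract (−5x²)·D = −15x⁵ + 25x⁴ + 10x³ − 5x². Remainder: −6x⁴ + x³ + 19x² + 12x − 6.
Step 3: lead(−6x⁴ + x³ + 19x² + 12x − 6) ÷ lead(D) = −6x⁴ ÷ 3x³ = −2x. Subtract (−2x)·D = −6x⁴ + 10x³ + 4x² − 2x. Remainder: −9x³ + 15x² + 14x − 6.
Step 4: lead(−9x³ + 15x² + 14x − 6) ÷ lead(D) = −9x³ ÷ 3x³ = −3. Subtract (−3)·D = −9x³ + 15x² + 6x − 3. Remainder: 8x − 3.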